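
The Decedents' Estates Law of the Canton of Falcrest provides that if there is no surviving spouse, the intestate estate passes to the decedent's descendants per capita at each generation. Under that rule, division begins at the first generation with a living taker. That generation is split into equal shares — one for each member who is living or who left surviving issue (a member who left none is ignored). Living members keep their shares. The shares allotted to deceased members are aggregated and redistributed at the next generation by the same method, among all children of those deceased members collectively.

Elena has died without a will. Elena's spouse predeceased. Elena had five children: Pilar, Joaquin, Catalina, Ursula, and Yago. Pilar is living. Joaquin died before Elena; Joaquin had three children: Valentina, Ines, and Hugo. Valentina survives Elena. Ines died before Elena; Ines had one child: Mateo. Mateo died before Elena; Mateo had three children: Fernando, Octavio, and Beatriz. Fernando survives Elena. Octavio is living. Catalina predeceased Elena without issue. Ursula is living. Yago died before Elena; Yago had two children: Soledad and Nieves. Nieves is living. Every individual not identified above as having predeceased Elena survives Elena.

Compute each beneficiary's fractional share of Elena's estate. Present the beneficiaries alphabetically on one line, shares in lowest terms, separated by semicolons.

There is no surviving spouse, so the entire estate passes to Elena's descendants per capita at each generation.
At generation 1 (Pilar, Joaquin, Ursula, Yago) there are 4 shares of (1)/4 = 1/4 each.
Living: Pilar and Ursula — each takes 1/4.
Deceased: Joaquin and Yago. Their combined 1/2 is pooled and carried to generation 2.
At generation 2 (Valentina, Ines, Hugo, Soledad, Nieves) there are 5 shares of (1/2)/5 = 1/10 each.
Living: Valentina, Hugo, Soledad, and Nieves — each takes 1/10.
Deceased: Ines. That 1/10 share is carried to generation 3.
At generation 3 (Mateo) there are 1 shares of (1/10)/1 = 1/10 each.
Deceased: Mateo. That 1/10 share is carried to generation 4.
At generation 4 (Fernando, Octavio, Beatriz) there are 3 shares of (1/10)/3 = 1/30 each.
Living: Fernando, Octavio, and Beatriz — each takes 1/30.

Beatriz 1/30; Fernando 1/30; Hugo 1/10; Nieves 1/10; Octavio 1/30; Pilar 1/4; Soledad 1/10; Ursula 1/4; Valentina 1/10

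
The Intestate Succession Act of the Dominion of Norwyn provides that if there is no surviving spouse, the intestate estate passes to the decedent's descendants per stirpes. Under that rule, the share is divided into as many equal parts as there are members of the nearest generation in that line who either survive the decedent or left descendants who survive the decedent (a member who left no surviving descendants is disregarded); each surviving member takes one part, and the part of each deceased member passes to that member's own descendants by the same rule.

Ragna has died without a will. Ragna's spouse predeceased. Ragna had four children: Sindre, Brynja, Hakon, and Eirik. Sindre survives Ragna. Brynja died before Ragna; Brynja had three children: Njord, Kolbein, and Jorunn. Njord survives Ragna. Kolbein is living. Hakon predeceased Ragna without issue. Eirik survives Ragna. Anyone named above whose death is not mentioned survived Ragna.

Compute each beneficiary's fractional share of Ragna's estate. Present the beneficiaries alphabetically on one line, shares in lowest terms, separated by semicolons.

Eirik 1/3; Jorunn 1/9; Kolbein 1/9; Njord 1/9; Sindre 1/3

There is no surviving spouse, so the entire estate passes to Ragna's descendants per stirpes.
Hakon left no surviving issue, so that branch lapses and is disregarded.
The estate is divided into 3 equal shares of 1/3 among Sindre, Brynja, Eirik.
Sindre is living and takes 1/3.
Brynja predeceased; the 1/3 allotted to Brynja's branch passes to Brynja's issue by representation.
The 1/3 is divided into 3 equal shares of 1/9 among Njord, Kolbein, Jorunn.
Njord is living and takes 1/9.
Kolbein is living and takes 1/9.
Jorunn is living and takes 1/9.
Eirik is living and takes 1/3.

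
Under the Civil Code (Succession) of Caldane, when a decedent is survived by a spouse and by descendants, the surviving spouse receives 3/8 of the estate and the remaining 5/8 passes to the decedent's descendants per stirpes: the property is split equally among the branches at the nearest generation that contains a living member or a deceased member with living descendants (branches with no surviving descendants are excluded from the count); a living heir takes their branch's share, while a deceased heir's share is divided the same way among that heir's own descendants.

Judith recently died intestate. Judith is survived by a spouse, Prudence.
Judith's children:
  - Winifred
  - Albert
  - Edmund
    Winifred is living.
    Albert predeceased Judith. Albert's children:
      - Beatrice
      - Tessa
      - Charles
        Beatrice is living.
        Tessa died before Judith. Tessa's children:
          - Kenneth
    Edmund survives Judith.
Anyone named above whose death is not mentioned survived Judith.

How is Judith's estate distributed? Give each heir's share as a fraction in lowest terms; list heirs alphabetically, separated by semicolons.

Prudence, as surviving spouse, takes 3/8.
The remaining 5/8 passes to Judith's descendants per stirpes.
The 5/8 is divided into 3 equal shares of 5/24 among Winifred, Albert, Edmund.
Winifred is living and takes 5/24.
Albert predeceased; the 5/24 allotted to Albert's branch passes to Albert's issue by representation.
The 5/24 is divided into 3 equal shares of 5/72 among Beatrice, Tessa, Charles.
Beatrice is living and takes 5/72.
Tessa predeceased; the 5/72 allotted to Tessa's branch passes to Tessa's issue by representation.
Kenneth is the sole taker at this level and receives the full 5/72.
Charles is living and takes 5/72.
Edmund is living and takes 5/24.

Beatrice 5/72; Charles 5/72; Edmund 5/24; Kenneth 5/72; Prudence 3/8; Winifred 5/24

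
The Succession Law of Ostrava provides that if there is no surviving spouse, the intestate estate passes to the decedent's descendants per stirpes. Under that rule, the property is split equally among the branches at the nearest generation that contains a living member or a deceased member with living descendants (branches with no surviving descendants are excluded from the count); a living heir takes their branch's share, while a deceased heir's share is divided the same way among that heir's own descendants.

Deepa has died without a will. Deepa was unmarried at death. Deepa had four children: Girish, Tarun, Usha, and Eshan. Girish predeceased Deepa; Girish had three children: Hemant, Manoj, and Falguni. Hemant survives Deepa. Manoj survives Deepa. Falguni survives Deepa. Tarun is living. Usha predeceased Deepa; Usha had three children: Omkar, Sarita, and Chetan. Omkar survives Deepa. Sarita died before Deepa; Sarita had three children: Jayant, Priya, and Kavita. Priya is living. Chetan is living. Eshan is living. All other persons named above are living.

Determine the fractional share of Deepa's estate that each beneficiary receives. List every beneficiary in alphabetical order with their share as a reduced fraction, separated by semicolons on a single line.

There is no surviving spouse, so the entire estate passes to Deepa's descendants per stirpes.
The estate is divided into 4 equal shares of 1/4 among Girish, Tarun, Usha, Eshan.
Girish predeceased; the 1/4 allotted to Girish's branch passes to Girish's issue by representation.
The 1/4 is divided into 3 equal shares of 1/12 among Hemant, Manoj, Falguni.
Hemant is living and takes 1/12.
Manoj is living and takes 1/12.
Falguni is living and takes 1/12.
Tarun is living and takes 1/4.
Usha predeceased; the 1/4 allotted to Usha's branch passes to Usha's issue by representation.
The 1/4 is divided into 3 equal shares of 1/12 among Omkar, Sarita, Chetan.
Omkar is living and takes 1/12.
Sarita predeceased; the 1/12 allotted to Sarita's branch passes to Sarita's issue by representation.
The 1/12 is divided into 3 equal shares of 1/36 among Jayant, Priya, Kavita.
Jayant is living and takes 1/36.
Priya is living and takes 1/36.
Kavita is living and takes 1/36.
Chetan is living and takes 1/12.
Eshan is living and takes 1/4.

Chetan 1/12; Eshan 1/4; Falguni 1/12; Hemant 1/12; Jayant 1/36; Kavita 1/36; Manoj 1/12; Omkar 1/12; Priya 1/36; Tarun 1/4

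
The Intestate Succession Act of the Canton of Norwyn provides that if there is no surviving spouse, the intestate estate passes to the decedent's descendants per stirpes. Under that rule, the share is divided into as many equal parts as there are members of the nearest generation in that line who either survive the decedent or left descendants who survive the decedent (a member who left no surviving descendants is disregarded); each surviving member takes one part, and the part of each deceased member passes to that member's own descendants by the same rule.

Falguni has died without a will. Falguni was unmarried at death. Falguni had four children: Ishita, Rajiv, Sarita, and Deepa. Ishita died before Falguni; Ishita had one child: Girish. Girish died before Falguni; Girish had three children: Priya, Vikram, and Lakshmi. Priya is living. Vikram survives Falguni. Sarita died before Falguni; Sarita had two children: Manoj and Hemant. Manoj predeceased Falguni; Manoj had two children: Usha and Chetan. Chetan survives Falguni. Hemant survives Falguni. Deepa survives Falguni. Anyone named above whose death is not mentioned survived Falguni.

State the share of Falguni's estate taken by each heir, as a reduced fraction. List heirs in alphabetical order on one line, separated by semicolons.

Chetan 1/16; Deepa 1/4; Hemant 1/8; Lakshmi 1/12; Priya 1/12; Rajiv 1/4; Usha 1/16; Vikram 1/12

There is no surviving spouse, so the entire estate passes to Falguni's descendants per stirpes.
The estate is divided into 4 equal shares of 1/4 among Ishita, Rajiv, Sarita, Deepa.
Ishita predeceased; the 1/4 allotted to Ishita's branch passes to Ishita's issue by representation.
Girish's line is the sole branch at this level, so the full 1/4 passes to Girish's issue by representation.
The 1/4 is divided into 3 equal shares of 1/12 among Priya, Vikram, Lakshmi.
Priya is living and takes 1/12.
Vikram is living and takes 1/12.
Lakshmi is living and takes 1/12.
Rajiv is living and takes 1/4.
Sarita predeceased; the 1/4 allotted to Sarita's branch passes to Sarita's issue by representation.
The 1/4 is divided into 2 equal shares of 1/8 among Manoj, Hemant.
Manoj predeceased; the 1/8 allotted to Manoj's branch passes to Manoj's issue by representation.
The 1/8 is divided into 2 equal shares of 1/16 among Usha, Chetan.
Usha is living and takes 1/16.
Chetan is living and takes 1/16.
Hemant is living and takes 1/8.
Deepa is living and takes 1/4.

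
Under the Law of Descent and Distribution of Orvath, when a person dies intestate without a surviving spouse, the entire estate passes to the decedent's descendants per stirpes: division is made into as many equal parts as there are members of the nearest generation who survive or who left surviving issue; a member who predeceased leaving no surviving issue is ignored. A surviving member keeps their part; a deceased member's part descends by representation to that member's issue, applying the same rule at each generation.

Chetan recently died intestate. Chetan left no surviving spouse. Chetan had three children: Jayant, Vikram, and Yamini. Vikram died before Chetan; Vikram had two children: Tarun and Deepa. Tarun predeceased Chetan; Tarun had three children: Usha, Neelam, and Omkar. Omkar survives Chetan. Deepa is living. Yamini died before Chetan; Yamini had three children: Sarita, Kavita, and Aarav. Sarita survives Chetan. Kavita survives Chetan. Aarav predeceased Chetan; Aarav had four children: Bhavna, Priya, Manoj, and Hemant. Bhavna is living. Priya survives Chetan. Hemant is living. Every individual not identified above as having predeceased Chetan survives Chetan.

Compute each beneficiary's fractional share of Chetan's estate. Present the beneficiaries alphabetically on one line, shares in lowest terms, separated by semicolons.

There is no surviving spouse, so the entire estate passes to Chetan's descendants per stirpes.
The estate is divided into 3 equal shares of 1/3 among Jayant, Vikram, Yamini.
Jayant is living and takes 1/3.
Vikram predeceased; the 1/3 allotted to Vikram's branch passes to Vikram's issue by representation.
The 1/3 is divided into 2 equal shares of 1/6 among Tarun, Deepa.
Tarun predeceased; the 1/6 allotted to Tarun's branch passes to Tarun's issue by representation.
The 1/6 is divided into 3 equal shares of 1/18 among Usha, Neelam, Omkar.
Usha is living and takes 1/18.
Neelam is living and takes 1/18.
Omkar is living and takes 1/18.
Deepa is living and takes 1/6.
Yamini predeceased; the 1/3 allotted to Yamini's branch passes to Yamini's issue by representation.
The 1/3 is divided into 3 equal shares of 1/9 among Sarita, Kavita, Aarav.
Sarita is living and takes 1/9.
Kavita is living and takes 1/9.
Aarav predeceased; the 1/9 allotted to Aarav's branch passes to Aarav's issue by representation.
The 1/9 is divided into 4 equal shares of 1/36 among Bhavna, Priya, Manoj, Hemant.
Bhavna is living and takes 1/36.
Priya is living and takes 1/36.
Manoj is living and takes 1/36.
Hemant is living and takes 1/36.

Bhavna 1/36; Deepa 1/6; Hemant 1/36; Jayant 1/3; Kavita 1/9; Manoj 1/36; Neelam 1/18; Omkar 1/18; Priya 1/36; Sarita 1/9; Usha 1/18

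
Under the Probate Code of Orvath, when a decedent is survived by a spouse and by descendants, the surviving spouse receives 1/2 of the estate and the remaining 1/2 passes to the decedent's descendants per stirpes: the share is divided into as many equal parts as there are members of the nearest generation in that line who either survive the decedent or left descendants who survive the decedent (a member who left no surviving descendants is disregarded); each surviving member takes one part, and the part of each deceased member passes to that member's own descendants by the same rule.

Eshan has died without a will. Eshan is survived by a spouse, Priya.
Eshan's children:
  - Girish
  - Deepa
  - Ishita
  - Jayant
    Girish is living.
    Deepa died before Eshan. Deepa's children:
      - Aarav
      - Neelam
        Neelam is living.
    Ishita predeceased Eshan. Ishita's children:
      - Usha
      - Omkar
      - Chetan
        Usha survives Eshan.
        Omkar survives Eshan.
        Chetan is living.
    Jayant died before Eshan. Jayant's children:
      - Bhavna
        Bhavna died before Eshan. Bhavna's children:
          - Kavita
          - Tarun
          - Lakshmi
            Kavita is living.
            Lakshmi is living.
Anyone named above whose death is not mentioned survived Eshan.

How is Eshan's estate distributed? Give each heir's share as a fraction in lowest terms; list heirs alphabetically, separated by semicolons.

Priya, as surviving spouse, takes 1/2.
The remaining 1/2 passes to Eshan's descendants per stirpes.
The 1/2 is divided into 4 equal shares of 1/8 among Girish, Deepa, Ishita, Jayant.
Girish is living and takes 1/8.
Deepa predeceased; the 1/8 allotted to Deepa's branch passes to Deepa's issue by representation.
The 1/8 is divided into 2 equal shares of 1/16 among Aarav, Neelam.
Aarav is living and takes 1/16.
Neelam is living and takes 1/16.
Ishita predeceased; the 1/8 allotted to Ishita's branch passes to Ishita's issue by representation.
The 1/8 is divided into 3 equal shares of 1/24 among Usha, Omkar, Chetan.
Usha is living and takes 1/24.
Omkar is living and takes 1/24.
Chetan is living and takes 1/24.
Jayant predeceased; the 1/8 allotted to Jayant's branch passes to Jayant's issue by representation.
Bhavna's line is the sole branch at this level, so the full 1/8 passes to Bhavna's issue by representation.
The 1/8 is divided into 3 equal shares of 1/24 among Kavita, Tarun, Lakshmi.
Kavita is living and takes 1/24.
Tarun is living and takes 1/24.
Lakshmi is living and takes 1/24.

Aarav 1/16; Chetan 1/24; Girish 1/8; Kavita 1/24; Lakshmi 1/24; Neelam 1/16; Omkar 1/24; Priya 1/2; Tarun 1/24; Usha 1/24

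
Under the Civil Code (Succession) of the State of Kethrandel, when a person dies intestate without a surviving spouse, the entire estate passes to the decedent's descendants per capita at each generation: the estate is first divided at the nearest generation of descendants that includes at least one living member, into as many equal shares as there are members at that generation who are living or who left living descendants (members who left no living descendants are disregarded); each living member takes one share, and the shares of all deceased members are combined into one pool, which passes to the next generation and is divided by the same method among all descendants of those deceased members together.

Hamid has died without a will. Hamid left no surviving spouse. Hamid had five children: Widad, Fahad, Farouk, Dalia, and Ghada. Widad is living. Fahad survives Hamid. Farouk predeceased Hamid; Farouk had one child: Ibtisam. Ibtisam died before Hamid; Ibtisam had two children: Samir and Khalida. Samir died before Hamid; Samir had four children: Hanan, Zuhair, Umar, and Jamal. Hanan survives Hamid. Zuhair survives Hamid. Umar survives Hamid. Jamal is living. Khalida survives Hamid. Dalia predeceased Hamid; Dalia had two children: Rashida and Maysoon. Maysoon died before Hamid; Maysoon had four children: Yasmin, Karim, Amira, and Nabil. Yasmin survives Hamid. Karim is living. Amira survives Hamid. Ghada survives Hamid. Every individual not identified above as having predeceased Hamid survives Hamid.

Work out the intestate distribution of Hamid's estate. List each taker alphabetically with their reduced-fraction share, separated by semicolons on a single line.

There is no surviving spouse, so the entire estate passes to Hamid's descendants per capita at each generation.
At generation 1 (Widad, Fahad, Farouk, Dalia, Ghada) there are 5 shares of (1)/5 = 1/5 each.
Living: Widad, Fahad, and Ghada — each takes 1/5.
Deceased: Farouk and Dalia. Their combined 2/5 is pooled and carried to generation 2.
At generation 2 (Ibtisam, Rashida, Maysoon) there are 3 shares of (2/5)/3 = 2/15 each.
Living: Rashida — each takes 2/15.
Deceased: Ibtisam and Maysoon. Their combined 4/15 is pooled and carried to generation 3.
At generation 3 (Samir, Khalida, Yasmin, Karim, Amira, Nabil) there are 6 shares of (4/15)/6 = 2/45 each.
Living: Khalida, Yasmin, Karim, Amira, and Nabil — each takes 2/45.
Deceased: Samir. That 2/45 share is carried to generation 4.
At generation 4 (Hanan, Zuhair, Umar, Jamal) there are 4 shares of (2/45)/4 = 1/90 each.
Living: Hanan, Zuhair, Umar, and Jamal — each takes 1/90.

Amira 2/45; Fahad 1/5; Ghada 1/5; Hanan 1/90; Jamal 1/90; Karim 2/45; Khalida 2/45; Nabil 2/45; Rashida 2/15; Umar 1/90; Widad 1/5; Yasmin 2/45; Zuhair 1/90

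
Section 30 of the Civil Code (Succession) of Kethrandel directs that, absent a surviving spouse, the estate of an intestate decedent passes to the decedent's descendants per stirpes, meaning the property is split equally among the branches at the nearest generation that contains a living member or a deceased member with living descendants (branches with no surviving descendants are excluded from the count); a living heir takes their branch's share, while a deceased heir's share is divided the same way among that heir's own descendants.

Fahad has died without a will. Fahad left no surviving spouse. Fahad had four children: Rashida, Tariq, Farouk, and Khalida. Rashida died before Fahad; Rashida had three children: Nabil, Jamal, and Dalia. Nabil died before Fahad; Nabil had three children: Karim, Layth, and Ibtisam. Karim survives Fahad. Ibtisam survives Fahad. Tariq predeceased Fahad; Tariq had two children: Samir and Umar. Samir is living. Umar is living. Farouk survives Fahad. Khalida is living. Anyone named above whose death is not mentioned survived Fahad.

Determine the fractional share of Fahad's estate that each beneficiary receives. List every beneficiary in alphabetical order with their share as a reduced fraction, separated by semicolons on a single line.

Dalia 1/12; Farouk 1/4; Ibtisam 1/36; Jamal 1/12; Karim 1/36; Khalida 1/4; Layth 1/36; Samir 1/8; Umar 1/8

There is no surviving spouse, so the entire estate passes to Fahad's descendants per stirpes.
The estate is divided into 4 equal shares of 1/4 among Rashida, Tariq, Farouk, Khalida.
Rashida predeceased; the 1/4 allotted to Rashida's branch passes to Rashida's issue by representation.
The 1/4 is divided into 3 equal shares of 1/12 among Nabil, Jamal, Dalia.
Nabil predeceased; the 1/12 allotted to Nabil's branch passes to Nabil's issue by representation.
The 1/12 is divided into 3 equal shares of 1/36 among Karim, Layth, Ibtisam.
Karim is living and takes 1/36.
Layth is living and takes 1/36.
Ibtisam is living and takes 1/36.
Jamal is living and takes 1/12.
Dalia is living and takes 1/12.
Tariq predeceased; the 1/4 allotted to Tariq's branch passes to Tariq's issue by representation.
The 1/4 is divided into 2 equal shares of 1/8 among Samir, Umar.
Samir is living and takes 1/8.
Umar is living and takes 1/8.
Farouk is living and takes 1/4.
Khalida is living and takes 1/4.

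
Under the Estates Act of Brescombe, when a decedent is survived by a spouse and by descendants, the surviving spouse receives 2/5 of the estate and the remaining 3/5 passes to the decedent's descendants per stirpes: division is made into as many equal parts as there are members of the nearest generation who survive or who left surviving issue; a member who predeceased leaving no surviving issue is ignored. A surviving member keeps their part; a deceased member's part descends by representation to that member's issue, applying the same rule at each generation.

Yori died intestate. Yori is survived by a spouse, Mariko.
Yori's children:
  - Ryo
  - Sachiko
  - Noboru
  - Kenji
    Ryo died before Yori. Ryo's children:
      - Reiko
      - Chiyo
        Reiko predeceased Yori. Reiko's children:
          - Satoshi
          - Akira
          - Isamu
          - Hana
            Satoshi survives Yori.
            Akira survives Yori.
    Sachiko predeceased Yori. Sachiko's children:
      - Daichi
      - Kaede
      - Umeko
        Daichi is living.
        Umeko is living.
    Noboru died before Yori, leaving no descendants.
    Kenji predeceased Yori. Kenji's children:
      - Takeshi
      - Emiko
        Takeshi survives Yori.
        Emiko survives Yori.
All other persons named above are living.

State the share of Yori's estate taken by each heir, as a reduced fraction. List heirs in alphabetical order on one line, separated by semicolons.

Akira 1/40; Chiyo 1/10; Daichi 1/15; Emiko 1/10; Hana 1/40; Isamu 1/40; Kaede 1/15; Mariko 2/5; Satoshi 1/40; Takeshi 1/10; Umeko 1/15

Mariko, as surviving spouse, takes 2/5.
The remaining 3/5 passes to Yori's descendants per stirpes.
Noboru left no surviving issue, so that branch lapses and is disregarded.
The 3/5 is divided into 3 equal shares of 1/5 among Ryo, Sachiko, Kenji.
Ryo predeceased; the 1/5 allotted to Ryo's branch passes to Ryo's issue by representation.
The 1/5 is divided into 2 equal shares of 1/10 among Reiko, Chiyo.
Reiko predeceased; the 1/10 allotted to Reiko's branch passes to Reiko's issue by representation.
The 1/10 is divided into 4 equal shares of 1/40 among Satoshi, Akira, Isamu, Hana.
Satoshi is living and takes 1/40.
Akira is living and takes 1/40.
Isamu is living and takes 1/40.
Hana is living and takes 1/40.
Chiyo is living and takes 1/10.
Sachiko predeceased; the 1/5 allotted to Sachiko's branch passes to Sachiko's issue by representation.
The 1/5 is divided into 3 equal shares of 1/15 among Daichi, Kaede, Umeko.
Daichi is living and takes 1/15.
Kaede is living and takes 1/15.
Umeko is living and takes 1/15.
Kenji predeceased; the 1/5 allotted to Kenji's branch passes to Kenji's issue by representation.
The 1/5 is divided into 2 equal shares of 1/10 among Takeshi, Emiko.
Takeshi is living and takes 1/10.
Emiko is living and takes 1/10.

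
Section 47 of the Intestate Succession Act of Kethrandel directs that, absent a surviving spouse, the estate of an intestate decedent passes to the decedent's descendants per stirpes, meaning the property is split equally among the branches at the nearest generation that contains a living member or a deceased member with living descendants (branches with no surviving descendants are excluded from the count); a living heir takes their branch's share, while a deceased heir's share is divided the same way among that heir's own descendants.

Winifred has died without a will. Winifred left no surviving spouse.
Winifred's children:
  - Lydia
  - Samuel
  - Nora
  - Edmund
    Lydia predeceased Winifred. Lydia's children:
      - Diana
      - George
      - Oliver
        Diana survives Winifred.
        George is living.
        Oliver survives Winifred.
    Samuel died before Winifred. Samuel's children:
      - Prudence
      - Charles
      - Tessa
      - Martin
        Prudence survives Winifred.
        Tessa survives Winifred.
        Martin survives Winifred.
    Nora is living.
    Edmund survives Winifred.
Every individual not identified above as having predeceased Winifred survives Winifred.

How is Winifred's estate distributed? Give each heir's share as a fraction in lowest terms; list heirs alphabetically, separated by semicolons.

There is no surviving spouse, so the entire estate passes to Winifred's descendants per stirpes.
The estate is divided into 4 equal shares of 1/4 among Lydia, Samuel, Nora, Edmund.
Lydia predeceased; the 1/4 allotted to Lydia's branch passes to Lydia's issue by representation.
The 1/4 is divided into 3 equal shares of 1/12 among Diana, George, Oliver.
Diana is living and takes 1/12.
George is living and takes 1/12.
Oliver is living and takes 1/12.
Samuel predeceased; the 1/4 allotted to Samuel's branch passes to Samuel's issue by representation.
The 1/4 is divided into 4 equal shares of 1/16 among Prudence, Charles, Tessa, Martin.
Prudence is living and takes 1/16.
Charles is living and takes 1/16.
Tessa is living and takes 1/16.
Martin is living and takes 1/16.
Nora is living and takes 1/4.
Edmund is living and takes 1/4.

Charles 1/16; Diana 1/12; Edmund 1/4; George 1/12; Martin 1/16; Nora 1/4; Oliver 1/12; Prudence 1/16; Tessa 1/16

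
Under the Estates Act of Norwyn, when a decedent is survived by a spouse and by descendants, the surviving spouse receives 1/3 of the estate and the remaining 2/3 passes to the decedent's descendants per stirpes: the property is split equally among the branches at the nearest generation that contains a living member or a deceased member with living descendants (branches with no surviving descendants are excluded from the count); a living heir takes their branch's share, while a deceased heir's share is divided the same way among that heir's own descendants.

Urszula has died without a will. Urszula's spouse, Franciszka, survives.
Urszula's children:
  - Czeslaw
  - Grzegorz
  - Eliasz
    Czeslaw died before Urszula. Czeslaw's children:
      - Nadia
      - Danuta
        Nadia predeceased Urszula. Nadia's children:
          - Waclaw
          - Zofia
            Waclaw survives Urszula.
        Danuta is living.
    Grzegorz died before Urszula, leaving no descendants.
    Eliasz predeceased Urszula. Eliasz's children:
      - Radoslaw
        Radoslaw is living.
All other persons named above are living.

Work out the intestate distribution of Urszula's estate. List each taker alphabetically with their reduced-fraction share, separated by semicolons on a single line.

Franciszka, as surviving spouse, takes 1/3.
The remaining 2/3 passes to Urszula's descendants per stirpes.
Grzegorz left no surviving issue, so that branch lapses and is disregarded.
The 2/3 is divided into 2 equal shares of 1/3 among Czeslaw, Eliasz.
Czeslaw predeceased; the 1/3 allotted to Czeslaw's branch passes to Czeslaw's issue by representation.
The 1/3 is divided into 2 equal shares of 1/6 among Nadia, Danuta.
Nadia predeceased; the 1/6 allotted to Nadia's branch passes to Nadia's issue by representation.
The 1/6 is divided into 2 equal shares of 1/12 among Waclaw, Zofia.
Waclaw is living and takes 1/12.
Zofia is living and takes 1/12.
Danuta is living and takes 1/6.
Eliasz predeceased; the 1/3 allotted to Eliasz's branch passes to Eliasz's issue by representation.
Radoslaw is the sole taker at this level and receives the full 1/3.

Danuta 1/6; Franciszka 1/3; Radoslaw 1/3; Waclaw 1/12; Zofia 1/12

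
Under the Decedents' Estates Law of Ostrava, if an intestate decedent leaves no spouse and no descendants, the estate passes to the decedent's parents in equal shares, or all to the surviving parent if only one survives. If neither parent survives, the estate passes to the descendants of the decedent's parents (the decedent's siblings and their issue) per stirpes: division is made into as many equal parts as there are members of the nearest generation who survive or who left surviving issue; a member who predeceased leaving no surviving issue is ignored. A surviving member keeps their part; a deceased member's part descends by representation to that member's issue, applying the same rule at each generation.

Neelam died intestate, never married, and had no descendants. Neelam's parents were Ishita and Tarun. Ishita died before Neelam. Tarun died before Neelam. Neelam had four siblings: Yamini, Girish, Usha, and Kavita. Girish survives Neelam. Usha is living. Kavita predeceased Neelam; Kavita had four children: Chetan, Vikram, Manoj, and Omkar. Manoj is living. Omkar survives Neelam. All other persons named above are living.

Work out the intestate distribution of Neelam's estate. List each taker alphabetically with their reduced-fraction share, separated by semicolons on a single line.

Neither parent survives and there are no descendants, so the estate passes to Neelam's siblings and their issue per stirpes.
The estate is divided into 4 equal shares of 1/4 among Yamini, Girish, Usha, Kavita.
Yamini is living and takes 1/4.
Girish is living and takes 1/4.
Usha is living and takes 1/4.
Kavita predeceased; the 1/4 allotted to Kavita's branch passes to Kavita's issue by representation.
The 1/4 is divided into 4 equal shares of 1/16 among Chetan, Vikram, Manoj, Omkar.
Chetan is living and takes 1/16.
Vikram is living and takes 1/16.
Manoj is living and takes 1/16.
Omkar is living and takes 1/16.

Chetan 1/16; Girish 1/4; Manoj 1/16; Omkar 1/16; Usha 1/4; Vikram 1/16; Yamini 1/4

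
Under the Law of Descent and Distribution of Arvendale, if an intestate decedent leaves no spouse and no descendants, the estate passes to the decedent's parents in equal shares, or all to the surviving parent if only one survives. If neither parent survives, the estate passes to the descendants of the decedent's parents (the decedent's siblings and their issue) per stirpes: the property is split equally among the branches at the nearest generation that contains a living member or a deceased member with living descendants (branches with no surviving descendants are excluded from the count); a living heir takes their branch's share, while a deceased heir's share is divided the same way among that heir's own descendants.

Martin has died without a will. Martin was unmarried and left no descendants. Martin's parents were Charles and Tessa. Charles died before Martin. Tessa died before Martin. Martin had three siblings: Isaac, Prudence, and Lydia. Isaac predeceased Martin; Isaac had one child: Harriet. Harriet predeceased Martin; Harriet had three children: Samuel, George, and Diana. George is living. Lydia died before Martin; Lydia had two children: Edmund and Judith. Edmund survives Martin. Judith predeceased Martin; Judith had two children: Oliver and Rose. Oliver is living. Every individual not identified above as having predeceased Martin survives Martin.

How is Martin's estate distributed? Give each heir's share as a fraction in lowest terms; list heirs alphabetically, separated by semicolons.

Neither parent survives and there are no descendants, so the estate passes to Martin's siblings and their issue per stirpes.
The estate is divided into 3 equal shares of 1/3 among Isaac, Prudence, Lydia.
Isaac predeceased; the 1/3 allotted to Isaac's branch passes to Isaac's issue by representation.
Harriet's line is the sole branch at this level, so the full 1/3 passes to Harriet's issue by representation.
The 1/3 is divided into 3 equal shares of 1/9 among Samuel, George, Diana.
Samuel is living and takes 1/9.
George is living and takes 1/9.
Diana is living and takes 1/9.
Prudence is living and takes 1/3.
Lydia predeceased; the 1/3 allotted to Lydia's branch passes to Lydia's issue by representation.
The 1/3 is divided into 2 equal shares of 1/6 among Edmund, Judith.
Edmund is living and takes 1/6.
Judith predeceased; the 1/6 allotted to Judith's branch passes to Judith's issue by representation.
The 1/6 is divided into 2 equal shares of 1/12 among Oliver, Rose.
Oliver is living and takes 1/12.
Rose is living and takes 1/12.

Diana 1/9; Edmund 1/6; George 1/9; Oliver 1/12; Prudence 1/3; Rose 1/12; Samuel 1/9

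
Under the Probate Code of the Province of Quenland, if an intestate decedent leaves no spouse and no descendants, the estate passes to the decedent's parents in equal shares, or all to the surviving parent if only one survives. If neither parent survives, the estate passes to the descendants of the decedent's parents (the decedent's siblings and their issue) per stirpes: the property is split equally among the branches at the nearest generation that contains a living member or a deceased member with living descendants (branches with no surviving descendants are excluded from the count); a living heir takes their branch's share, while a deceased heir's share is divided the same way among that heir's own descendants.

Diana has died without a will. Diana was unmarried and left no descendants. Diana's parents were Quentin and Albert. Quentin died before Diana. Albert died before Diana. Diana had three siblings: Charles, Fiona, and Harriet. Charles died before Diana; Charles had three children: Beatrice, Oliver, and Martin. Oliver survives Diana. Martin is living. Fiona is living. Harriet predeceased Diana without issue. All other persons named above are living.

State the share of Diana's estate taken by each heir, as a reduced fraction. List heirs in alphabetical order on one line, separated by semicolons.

Beatrice 1/6; Fiona 1/2; Martin 1/6; Oliver 1/6

Neither parent survives and there are no descendants, so the estate passes to Diana's siblings and their issue per stirpes.
Harriet left no surviving issue, so that branch lapses and is disregarded.
The estate is divided into 2 equal shares of 1/2 among Charles, Fiona.
Charles predeceased; the 1/2 allotted to Charles's branch passes to Charles's issue by representation.
The 1/2 is divided into 3 equal shares of 1/6 among Beatrice, Oliver, Martin.
Beatrice is living and takes 1/6.
Oliver is living and takes 1/6.
Martin is living and takes 1/6.
Fiona is living and takes 1/2.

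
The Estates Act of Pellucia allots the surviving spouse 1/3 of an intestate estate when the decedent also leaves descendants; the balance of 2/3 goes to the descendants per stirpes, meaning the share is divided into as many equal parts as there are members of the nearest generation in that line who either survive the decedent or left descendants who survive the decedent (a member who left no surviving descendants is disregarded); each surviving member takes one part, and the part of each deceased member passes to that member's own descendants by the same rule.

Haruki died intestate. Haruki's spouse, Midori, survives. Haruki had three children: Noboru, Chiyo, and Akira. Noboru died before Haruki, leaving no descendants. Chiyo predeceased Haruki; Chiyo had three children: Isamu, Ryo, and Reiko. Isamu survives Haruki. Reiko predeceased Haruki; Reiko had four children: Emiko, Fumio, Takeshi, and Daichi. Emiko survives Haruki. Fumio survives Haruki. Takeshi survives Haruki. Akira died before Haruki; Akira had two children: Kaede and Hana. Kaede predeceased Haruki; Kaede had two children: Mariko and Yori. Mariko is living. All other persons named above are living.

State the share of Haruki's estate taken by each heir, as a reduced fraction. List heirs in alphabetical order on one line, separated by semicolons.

Daichi 1/36; Emiko 1/36; Fumio 1/36; Hana 1/6; Isamu 1/9; Mariko 1/12; Midori 1/3; Ryo 1/9; Takeshi 1/36; Yori 1/12

Midori, as surviving spouse, takes 1/3.
The remaining 2/3 passes to Haruki's descendants per stirpes.
Noboru left no surviving issue, so that branch lapses and is disregarded.
The 2/3 is divided into 2 equal shares of 1/3 among Chiyo, Akira.
Chiyo predeceased; the 1/3 allotted to Chiyo's branch passes to Chiyo's issue by representation.
The 1/3 is divided into 3 equal shares of 1/9 among Isamu, Ryo, Reiko.
Isamu is living and takes 1/9.
Ryo is living and takes 1/9.
Reiko predeceased; the 1/9 allotted to Reiko's branch passes to Reiko's issue by representation.
The 1/9 is divided into 4 equal shares of 1/36 among Emiko, Fumio, Takeshi, Daichi.
Emiko is living and takes 1/36.
Fumio is living and takes 1/36.
Takeshi is living and takes 1/36.
Daichi is living and takes 1/36.
Akira predeceased; the 1/3 allotted to Akira's branch passes to Akira's issue by representation.
The 1/3 is divided into 2 equal shares of 1/6 among Kaede, Hana.
Kaede predeceased; the 1/6 allotted to Kaede's branch passes to Kaede's issue by representation.
The 1/6 is divided into 2 equal shares of 1/12 among Mariko, Yori.
Mariko is living and takes 1/12.
Yori is living and takes 1/12.
Hana is living and takes 1/6.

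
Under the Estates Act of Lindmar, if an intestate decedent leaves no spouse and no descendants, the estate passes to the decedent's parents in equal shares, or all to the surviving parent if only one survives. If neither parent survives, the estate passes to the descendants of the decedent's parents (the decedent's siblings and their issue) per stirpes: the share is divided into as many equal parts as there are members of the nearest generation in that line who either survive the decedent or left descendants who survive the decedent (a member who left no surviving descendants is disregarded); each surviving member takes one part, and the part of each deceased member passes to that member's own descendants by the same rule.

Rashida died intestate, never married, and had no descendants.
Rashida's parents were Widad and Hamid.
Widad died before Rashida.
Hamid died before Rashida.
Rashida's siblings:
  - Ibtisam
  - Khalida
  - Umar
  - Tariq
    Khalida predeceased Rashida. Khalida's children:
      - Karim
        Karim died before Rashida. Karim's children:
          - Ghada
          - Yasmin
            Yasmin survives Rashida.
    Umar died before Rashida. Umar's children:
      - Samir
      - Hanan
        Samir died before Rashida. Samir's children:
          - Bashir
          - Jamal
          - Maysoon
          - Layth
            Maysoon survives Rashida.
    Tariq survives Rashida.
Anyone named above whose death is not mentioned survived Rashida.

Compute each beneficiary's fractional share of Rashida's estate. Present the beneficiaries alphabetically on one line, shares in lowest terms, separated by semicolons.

Neither parent survives and there are no descendants, so the estate passes to Rashida's siblings and their issue per stirpes.
The estate is divided into 4 equal shares of 1/4 among Ibtisam, Khalida, Umar, Tariq.
Ibtisam is living and takes 1/4.
Khalida predeceased; the 1/4 allotted to Khalida's branch passes to Khalida's issue by representation.
Karim's line is the sole branch at this level, so the full 1/4 passes to Karim's issue by representation.
The 1/4 is divided into 2 equal shares of 1/8 among Ghada, Yasmin.
Ghada is living and takes 1/8.
Yasmin is living and takes 1/8.
Umar predeceased; the 1/4 allotted to Umar's branch passes to Umar's issue by representation.
The 1/4 is divided into 2 equal shares of 1/8 among Samir, Hanan.
Samir predeceased; the 1/8 allotted to Samir's branch passes to Samir's issue by representation.
The 1/8 is divided into 4 equal shares of 1/32 among Bashir, Jamal, Maysoon, Layth.
Bashir is living and takes 1/32.
Jamal is living and takes 1/32.
Maysoon is living and takes 1/32.
Layth is living and takes 1/32.
Hanan is living and takes 1/8.
Tariq is living and takes 1/4.

Bashir 1/32; Ghada 1/8; Hanan 1/8; Ibtisam 1/4; Jamal 1/32; Layth 1/32; Maysoon 1/32; Tariq 1/4; Yasmin 1/8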